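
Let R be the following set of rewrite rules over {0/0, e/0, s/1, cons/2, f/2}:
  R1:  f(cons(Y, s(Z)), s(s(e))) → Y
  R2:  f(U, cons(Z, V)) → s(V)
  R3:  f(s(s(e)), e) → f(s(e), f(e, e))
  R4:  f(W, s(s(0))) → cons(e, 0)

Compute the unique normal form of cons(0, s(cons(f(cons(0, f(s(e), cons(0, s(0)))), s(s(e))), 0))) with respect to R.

1. cons(0, s(cons(f(cons(0, f(s(e), cons(0, s(0)))), s(s(e))), 0)))  →  cons(0, s(cons(f(cons(0, s(s(0))), s(s(e))), 0)))   [R2 at 2.1.1.1.2]
2. cons(0, s(cons(f(cons(0, s(s(0))), s(s(e))), 0)))  →  cons(0, s(cons(0, 0)))   [R1 at 2.1.1]

cons(0, s(cons(0, 0)))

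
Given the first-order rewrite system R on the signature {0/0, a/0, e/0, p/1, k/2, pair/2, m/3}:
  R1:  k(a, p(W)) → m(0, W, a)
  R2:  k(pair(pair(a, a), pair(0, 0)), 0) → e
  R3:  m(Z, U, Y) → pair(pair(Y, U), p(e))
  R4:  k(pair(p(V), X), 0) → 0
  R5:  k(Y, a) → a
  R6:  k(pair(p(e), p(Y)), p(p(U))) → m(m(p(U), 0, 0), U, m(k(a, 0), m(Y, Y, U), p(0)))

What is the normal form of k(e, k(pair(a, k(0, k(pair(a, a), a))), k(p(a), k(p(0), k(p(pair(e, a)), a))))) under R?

a

1. k(e, k(pair(a, k(0, k(pair(a, a), a))), k(p(a), k(p(0), k(p(pair(e, a)), a)))))  →  k(e, k(pair(a, k(0, a)), k(p(a), k(p(0), k(p(pair(e, a)), a)))))   [R5 at 2.1.2.2]
2. k(e, k(pair(a, k(0, a)), k(p(a), k(p(0), k(p(pair(e, a)), a)))))  →  k(e, k(pair(a, a), k(p(a), k(p(0), k(p(pair(e, a)), a)))))   [R5 at 2.1.2]
3. k(e, k(pair(a, a), k(p(a), k(p(0), k(p(pair(e, a)), a)))))  →  k(e, k(pair(a, a), k(p(a), k(p(0), a))))   [R5 at 2.2.2.2]
4. k(e, k(pair(a, a), k(p(a), k(p(0), a))))  →  k(e, k(pair(a, a), k(p(a), a)))   [R5 at 2.2.2]
5. k(e, k(pair(a, a), k(p(a), a)))  →  k(e, k(pair(a, a), a))   [R5 at 2.2]
6. k(e, k(pair(a, a), a))  →  k(e, a)   [R5 at 2]
7. k(e, a)  →  a   [R5 at ε]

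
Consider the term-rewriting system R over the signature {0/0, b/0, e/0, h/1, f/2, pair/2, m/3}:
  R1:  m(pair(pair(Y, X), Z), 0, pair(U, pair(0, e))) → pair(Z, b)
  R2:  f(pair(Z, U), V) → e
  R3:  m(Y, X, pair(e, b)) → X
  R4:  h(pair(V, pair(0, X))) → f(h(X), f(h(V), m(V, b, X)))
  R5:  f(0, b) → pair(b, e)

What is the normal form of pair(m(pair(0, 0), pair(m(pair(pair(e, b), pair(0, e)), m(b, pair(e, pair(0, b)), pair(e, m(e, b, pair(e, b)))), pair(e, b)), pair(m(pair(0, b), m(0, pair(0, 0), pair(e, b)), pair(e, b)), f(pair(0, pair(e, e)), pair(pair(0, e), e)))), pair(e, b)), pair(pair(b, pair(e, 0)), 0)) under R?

1. pair(m(pair(0, 0), pair(m(pair(pair(e, b), pair(0, e)), m(b, pair(e, pair(0, b)), pair(e, m(e, b, pair(e, b)))), pair(e, b)), pair(m(pair(0, b), m(0, pair(0, 0), pair(e, b)), pair(e, b)), f(pair(0, pair(e, e)), pair(pair(0, e), e)))), pair(e, b)), pair(pair(b, pair(e, 0)), 0))  →  pair(pair(m(pair(pair(e, b), pair(0, e)), m(b, pair(e, pair(0, b)), pair(e, m(e, b, pair(e, b)))), pair(e, b)), pair(m(pair(0, b), m(0, pair(0, 0), pair(e, b)), pair(e, b)), f(pair(0, pair(e, e)), pair(pair(0, e), e)))), pair(pair(b, pair(e, 0)), 0))   [R3 at 1]
2. pair(pair(m(pair(pair(e, b), pair(0, e)), m(b, pair(e, pair(0, b)), pair(e, m(e, b, pair(e, b)))), pair(e, b)), pair(m(pair(0, b), m(0, pair(0, 0), pair(e, b)), pair(e, b)), f(pair(0, pair(e, e)), pair(pair(0, e), e)))), pair(pair(b, pair(e, 0)), 0))  →  pair(pair(m(b, pair(e, pair(0, b)), pair(e, m(e, b, pair(e, b)))), pair(m(pair(0, b), m(0, pair(0, 0), pair(e, b)), pair(e, b)), f(pair(0, pair(e, e)), pair(pair(0, e), e)))), pair(pair(b, pair(e, 0)), 0))   [R3 at 1.1]
3. pair(pair(m(b, pair(e, pair(0, b)), pair(e, m(e, b, pair(e, b)))), pair(m(pair(0, b), m(0, pair(0, 0), pair(e, b)), pair(e, b)), f(pair(0, pair(e, e)), pair(pair(0, e), e)))), pair(pair(b, pair(e, 0)), 0))  →  pair(pair(m(b, pair(e, pair(0, b)), pair(e, b)), pair(m(pair(0, b), m(0, pair(0, 0), pair(e, b)), pair(e, b)), f(pair(0, pair(e, e)), pair(pair(0, e), e)))), pair(pair(b, pair(e, 0)), 0))   [R3 at 1.1.3.2]
4. pair(pair(m(b, pair(e, pair(0, b)), pair(e, b)), pair(m(pair(0, b), m(0, pair(0, 0), pair(e, b)), pair(e, b)), f(pair(0, pair(e, e)), pair(pair(0, e), e)))), pair(pair(b, pair(e, 0)), 0))  →  pair(pair(pair(e, pair(0, b)), pair(m(pair(0, b), m(0, pair(0, 0), pair(e, b)), pair(e, b)), f(pair(0, pair(e, e)), pair(pair(0, e), e)))), pair(pair(b, pair(e, 0)), 0))   [R3 at 1.1]
5. pair(pair(pair(e, pair(0, b)), pair(m(pair(0, b), m(0, pair(0, 0), pair(e, b)), pair(e, b)), f(pair(0, pair(e, e)), pair(pair(0, e), e)))), pair(pair(b, pair(e, 0)), 0))  →  pair(pair(pair(e, pair(0, b)), pair(m(0, pair(0, 0), pair(e, b)), f(pair(0, pair(e, e)), pair(pair(0, e), e)))), pair(pair(b, pair(e, 0)), 0))   [R3 at 1.2.1]
6. pair(pair(pair(e, pair(0, b)), pair(m(0, pair(0, 0), pair(e, b)), f(pair(0, pair(e, e)), pair(pair(0, e), e)))), pair(pair(b, pair(e, 0)), 0))  →  pair(pair(pair(e, pair(0, b)), pair(pair(0, 0), f(pair(0, pair(e, e)), pair(pair(0, e), e)))), pair(pair(b, pair(e, 0)), 0))   [R3 at 1.2.1]
7. pair(pair(pair(e, pair(0, b)), pair(pair(0, 0), f(pair(0, pair(e, e)), pair(pair(0, e), e)))), pair(pair(b, pair(e, 0)), 0))  →  pair(pair(pair(e, pair(0, b)), pair(pair(0, 0), e)), pair(pair(b, pair(e, 0)), 0))   [R2 at 1.2.2]

pair(pair(pair(e, pair(0, b)), pair(pair(0, 0), e)), pair(pair(b, pair(e, 0)), 0))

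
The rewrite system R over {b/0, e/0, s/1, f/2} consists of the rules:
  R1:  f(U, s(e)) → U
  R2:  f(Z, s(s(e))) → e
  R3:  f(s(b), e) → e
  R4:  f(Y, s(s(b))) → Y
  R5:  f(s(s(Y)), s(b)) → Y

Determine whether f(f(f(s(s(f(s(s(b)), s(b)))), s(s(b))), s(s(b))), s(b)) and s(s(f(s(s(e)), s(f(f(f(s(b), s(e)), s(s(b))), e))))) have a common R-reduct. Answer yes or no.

no — NF(t₁) = b, NF(t₂) = s(s(s(s(e))))

Reduce t₁ = f(f(f(s(s(f(s(s(b)), s(b)))), s(s(b))), s(s(b))), s(b)):
1. f(f(f(s(s(f(s(s(b)), s(b)))), s(s(b))), s(s(b))), s(b))  →  f(f(s(s(f(s(s(b)), s(b)))), s(s(b))), s(b))   [R4 at 1]
2. f(f(s(s(f(s(s(b)), s(b)))), s(s(b))), s(b))  →  f(s(s(f(s(s(b)), s(b)))), s(b))   [R4 at 1]
3. f(s(s(f(s(s(b)), s(b)))), s(b))  →  f(s(s(b)), s(b))   [R5 at ε]
4. f(s(s(b)), s(b))  →  b   [R5 at ε]

Reduce t₂ = s(s(f(s(s(e)), s(f(f(f(s(b), s(e)), s(s(b))), e))))):
1. s(s(f(s(s(e)), s(f(f(f(s(b), s(e)), s(s(b))), e)))))  →  s(s(f(s(s(e)), s(f(f(s(b), s(e)), e)))))   [R4 at 1.1.2.1.1]
2. s(s(f(s(s(e)), s(f(f(s(b), s(e)), e)))))  →  s(s(f(s(s(e)), s(f(s(b), e)))))   [R1 at 1.1.2.1.1]
3. s(s(f(s(s(e)), s(f(s(b), e)))))  →  s(s(f(s(s(e)), s(e))))   [R3 at 1.1.2.1]
4. s(s(f(s(s(e)), s(e))))  →  s(s(s(s(e))))   [R1 at 1.1]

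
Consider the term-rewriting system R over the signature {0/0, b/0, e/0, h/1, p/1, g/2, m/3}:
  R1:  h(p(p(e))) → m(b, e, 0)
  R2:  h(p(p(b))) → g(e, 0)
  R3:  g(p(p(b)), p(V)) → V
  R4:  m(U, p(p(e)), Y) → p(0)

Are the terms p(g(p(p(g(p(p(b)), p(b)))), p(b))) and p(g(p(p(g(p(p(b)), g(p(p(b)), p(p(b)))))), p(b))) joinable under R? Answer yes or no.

Reduce t₁ = p(g(p(p(g(p(p(b)), p(b)))), p(b))):
1. p(g(p(p(g(p(p(b)), p(b)))), p(b)))  →  p(g(p(p(b)), p(b)))   [R3 at 1.1.1.1]
2. p(g(p(p(b)), p(b)))  →  p(b)   [R3 at 1]

Reduce t₂ = p(g(p(p(g(p(p(b)), g(p(p(b)), p(p(b)))))), p(b))):
1. p(g(p(p(g(p(p(b)), g(p(p(b)), p(p(b)))))), p(b)))  →  p(g(p(p(g(p(p(b)), p(b)))), p(b)))   [R3 at 1.1.1.1.2]
2. p(g(p(p(g(p(p(b)), p(b)))), p(b)))  →  p(g(p(p(b)), p(b)))   [R3 at 1.1.1.1]
3. p(g(p(p(b)), p(b)))  →  p(b)   [R3 at 1]

yes — NF(t₁) = p(b), NF(t₂) = p(b)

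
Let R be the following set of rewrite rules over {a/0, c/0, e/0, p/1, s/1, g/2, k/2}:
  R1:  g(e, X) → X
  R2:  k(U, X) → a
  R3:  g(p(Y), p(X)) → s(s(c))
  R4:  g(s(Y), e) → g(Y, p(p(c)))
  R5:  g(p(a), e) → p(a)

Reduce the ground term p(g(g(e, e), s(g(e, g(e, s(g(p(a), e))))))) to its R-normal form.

p(s(s(p(a))))

1. p(g(g(e, e), s(g(e, g(e, s(g(p(a), e)))))))  →  p(g(e, s(g(e, g(e, s(g(p(a), e)))))))   [R1 at 1.1]
2. p(g(e, s(g(e, g(e, s(g(p(a), e)))))))  →  p(s(g(e, g(e, s(g(p(a), e))))))   [R1 at 1]
3. p(s(g(e, g(e, s(g(p(a), e))))))  →  p(s(g(e, s(g(p(a), e)))))   [R1 at 1.1]
4. p(s(g(e, s(g(p(a), e)))))  →  p(s(s(g(p(a), e))))   [R1 at 1.1]
5. p(s(s(g(p(a), e))))  →  p(s(s(p(a))))   [R5 at 1.1.1]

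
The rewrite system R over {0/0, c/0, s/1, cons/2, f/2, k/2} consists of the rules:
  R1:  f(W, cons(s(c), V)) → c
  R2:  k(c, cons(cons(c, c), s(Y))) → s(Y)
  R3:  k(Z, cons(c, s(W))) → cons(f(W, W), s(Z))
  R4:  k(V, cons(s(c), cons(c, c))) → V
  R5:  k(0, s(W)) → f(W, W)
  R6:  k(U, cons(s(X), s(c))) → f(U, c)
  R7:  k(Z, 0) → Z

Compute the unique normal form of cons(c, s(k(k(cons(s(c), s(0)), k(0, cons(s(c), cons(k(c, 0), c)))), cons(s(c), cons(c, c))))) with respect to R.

1. cons(c, s(k(k(cons(s(c), s(0)), k(0, cons(s(c), cons(k(c, 0), c)))), cons(s(c), cons(c, c)))))  →  cons(c, s(k(cons(s(c), s(0)), k(0, cons(s(c), cons(k(c, 0), c))))))   [R4 at 2.1]
2. cons(c, s(k(cons(s(c), s(0)), k(0, cons(s(c), cons(k(c, 0), c))))))  →  cons(c, s(k(cons(s(c), s(0)), k(0, cons(s(c), cons(c, c))))))   [R7 at 2.1.2.2.2.1]
3. cons(c, s(k(cons(s(c), s(0)), k(0, cons(s(c), cons(c, c))))))  →  cons(c, s(k(cons(s(c), s(0)), 0)))   [R4 at 2.1.2]
4. cons(c, s(k(cons(s(c), s(0)), 0)))  →  cons(c, s(cons(s(c), s(0))))   [R7 at 2.1]

cons(c, s(cons(s(c), s(0))))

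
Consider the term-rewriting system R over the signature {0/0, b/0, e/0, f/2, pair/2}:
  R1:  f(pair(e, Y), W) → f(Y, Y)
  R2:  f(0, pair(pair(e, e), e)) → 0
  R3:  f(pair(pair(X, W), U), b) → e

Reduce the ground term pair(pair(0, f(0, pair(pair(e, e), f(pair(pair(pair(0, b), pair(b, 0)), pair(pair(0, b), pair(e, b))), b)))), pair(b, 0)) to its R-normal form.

1. pair(pair(0, f(0, pair(pair(e, e), f(pair(pair(pair(0, b), pair(b, 0)), pair(pair(0, b), pair(e, b))), b)))), pair(b, 0))  →  pair(pair(0, f(0, pair(pair(e, e), e))), pair(b, 0))   [R3 at 1.2.2.2]
2. pair(pair(0, f(0, pair(pair(e, e), e))), pair(b, 0))  →  pair(pair(0, 0), pair(b, 0))   [R2 at 1.2]

pair(pair(0, 0), pair(b, 0))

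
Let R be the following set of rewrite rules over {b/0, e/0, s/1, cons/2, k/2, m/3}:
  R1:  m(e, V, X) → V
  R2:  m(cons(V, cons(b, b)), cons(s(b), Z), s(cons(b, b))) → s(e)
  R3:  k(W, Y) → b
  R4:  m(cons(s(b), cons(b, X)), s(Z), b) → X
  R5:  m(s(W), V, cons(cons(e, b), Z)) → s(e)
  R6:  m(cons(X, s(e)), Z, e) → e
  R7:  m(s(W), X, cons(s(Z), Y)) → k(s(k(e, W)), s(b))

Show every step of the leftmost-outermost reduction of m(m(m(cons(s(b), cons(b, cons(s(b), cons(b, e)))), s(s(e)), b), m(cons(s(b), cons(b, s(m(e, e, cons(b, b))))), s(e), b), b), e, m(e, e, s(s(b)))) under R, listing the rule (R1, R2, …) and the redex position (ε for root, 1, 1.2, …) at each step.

e

1. m(m(m(cons(s(b), cons(b, cons(s(b), cons(b, e)))), s(s(e)), b), m(cons(s(b), cons(b, s(m(e, e, cons(b, b))))), s(e), b), b), e, m(e, e, s(s(b))))  →  m(m(cons(s(b), cons(b, e)), m(cons(s(b), cons(b, s(m(e, e, cons(b, b))))), s(e), b), b), e, m(e, e, s(s(b))))   [R4 at 1.1]
2. m(m(cons(s(b), cons(b, e)), m(cons(s(b), cons(b, s(m(e, e, cons(b, b))))), s(e), b), b), e, m(e, e, s(s(b))))  →  m(m(cons(s(b), cons(b, e)), s(m(e, e, cons(b, b))), b), e, m(e, e, s(s(b))))   [R4 at 1.2]
3. m(m(cons(s(b), cons(b, e)), s(m(e, e, cons(b, b))), b), e, m(e, e, s(s(b))))  →  m(e, e, m(e, e, s(s(b))))   [R4 at 1]
4. m(e, e, m(e, e, s(s(b))))  →  e   [R1 at ε]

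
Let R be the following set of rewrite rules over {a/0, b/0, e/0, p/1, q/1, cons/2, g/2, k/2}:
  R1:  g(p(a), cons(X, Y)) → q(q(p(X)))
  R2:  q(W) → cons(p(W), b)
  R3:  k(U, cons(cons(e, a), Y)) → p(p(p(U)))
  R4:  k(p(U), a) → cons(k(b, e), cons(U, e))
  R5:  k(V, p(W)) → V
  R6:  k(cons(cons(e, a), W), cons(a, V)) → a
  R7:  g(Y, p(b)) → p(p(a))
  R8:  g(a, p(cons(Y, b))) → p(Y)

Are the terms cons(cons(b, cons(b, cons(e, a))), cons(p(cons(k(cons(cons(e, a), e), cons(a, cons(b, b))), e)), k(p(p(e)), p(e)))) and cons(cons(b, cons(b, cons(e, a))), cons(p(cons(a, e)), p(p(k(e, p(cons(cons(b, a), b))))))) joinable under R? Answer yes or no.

yes — NF(t₁) = cons(cons(b, cons(b, cons(e, a))), cons(p(cons(a, e)), p(p(e)))), NF(t₂) = cons(cons(b, cons(b, cons(e, a))), cons(p(cons(a, e)), p(p(e))))

Reduce t₁ = cons(cons(b, cons(b, cons(e, a))), cons(p(cons(k(cons(cons(e, a), e), cons(a, cons(b, b))), e)), k(p(p(e)), p(e)))):
1. cons(cons(b, cons(b, cons(e, a))), cons(p(cons(k(cons(cons(e, a), e), cons(a, cons(b, b))), e)), k(p(p(e)), p(e))))  →  cons(cons(b, cons(b, cons(e, a))), cons(p(cons(a, e)), k(p(p(e)), p(e))))   [R6 at 2.1.1.1]
2. cons(cons(b, cons(b, cons(e, a))), cons(p(cons(a, e)), k(p(p(e)), p(e))))  →  cons(cons(b, cons(b, cons(e, a))), cons(p(cons(a, e)), p(p(e))))   [R5 at 2.2]

Reduce t₂ = cons(cons(b, cons(b, cons(e, a))), cons(p(cons(a, e)), p(p(k(e, p(cons(cons(b, a), b))))))):
1. cons(cons(b, cons(b, cons(e, a))), cons(p(cons(a, e)), p(p(k(e, p(cons(cons(b, a), b)))))))  →  cons(cons(b, cons(b, cons(e, a))), cons(p(cons(a, e)), p(p(e))))   [R5 at 2.2.1.1]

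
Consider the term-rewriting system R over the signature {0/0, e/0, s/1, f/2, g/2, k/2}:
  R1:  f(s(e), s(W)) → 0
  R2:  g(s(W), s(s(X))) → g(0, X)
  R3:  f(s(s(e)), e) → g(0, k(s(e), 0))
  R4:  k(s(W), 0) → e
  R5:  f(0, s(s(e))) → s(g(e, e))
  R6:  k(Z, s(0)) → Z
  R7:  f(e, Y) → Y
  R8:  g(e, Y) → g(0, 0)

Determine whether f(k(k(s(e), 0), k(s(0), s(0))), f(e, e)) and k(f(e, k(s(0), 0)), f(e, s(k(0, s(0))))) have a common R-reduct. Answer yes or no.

Reduce t₁ = f(k(k(s(e), 0), k(s(0), s(0))), f(e, e)):
1. f(k(k(s(e), 0), k(s(0), s(0))), f(e, e))  →  f(k(e, k(s(0), s(0))), f(e, e))   [R4 at 1.1]
2. f(k(e, k(s(0), s(0))), f(e, e))  →  f(k(e, s(0)), f(e, e))   [R6 at 1.2]
3. f(k(e, s(0)), f(e, e))  →  f(e, f(e, e))   [R6 at 1]
4. f(e, f(e, e))  →  f(e, e)   [R7 at ε]
5. f(e, e)  →  e   [R7 at ε]

Reduce t₂ = k(f(e, k(s(0), 0)), f(e, s(k(0, s(0))))):
1. k(f(e, k(s(0), 0)), f(e, s(k(0, s(0)))))  →  k(k(s(0), 0), f(e, s(k(0, s(0)))))   [R7 at 1]
2. k(k(s(0), 0), f(e, s(k(0, s(0)))))  →  k(e, f(e, s(k(0, s(0)))))   [R4 at 1]
3. k(e, f(e, s(k(0, s(0)))))  →  k(e, s(k(0, s(0))))   [R7 at 2]
4. k(e, s(k(0, s(0))))  →  k(e, s(0))   [R6 at 2.1]
5. k(e, s(0))  →  e   [R6 at ε]

yes — NF(t₁) = e, NF(t₂) = e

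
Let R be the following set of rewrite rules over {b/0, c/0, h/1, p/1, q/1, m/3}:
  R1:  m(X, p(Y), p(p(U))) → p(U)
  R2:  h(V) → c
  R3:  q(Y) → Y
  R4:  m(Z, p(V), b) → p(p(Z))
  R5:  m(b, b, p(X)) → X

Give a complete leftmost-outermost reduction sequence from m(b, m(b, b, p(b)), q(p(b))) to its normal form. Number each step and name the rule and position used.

1. m(b, m(b, b, p(b)), q(p(b)))  →  m(b, b, q(p(b)))   [R5 at 2]
2. m(b, b, q(p(b)))  →  m(b, b, p(b))   [R3 at 3]
3. m(b, b, p(b))  →  b   [R5 at ε]

b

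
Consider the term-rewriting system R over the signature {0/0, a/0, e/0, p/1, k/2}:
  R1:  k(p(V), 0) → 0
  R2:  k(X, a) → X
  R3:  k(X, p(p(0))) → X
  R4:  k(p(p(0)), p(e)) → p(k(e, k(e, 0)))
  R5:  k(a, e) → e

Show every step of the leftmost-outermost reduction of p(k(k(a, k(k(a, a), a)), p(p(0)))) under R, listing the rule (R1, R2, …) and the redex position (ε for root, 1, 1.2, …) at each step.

p(a)

1. p(k(k(a, k(k(a, a), a)), p(p(0))))  →  p(k(a, k(k(a, a), a)))   [R3 at 1]
2. p(k(a, k(k(a, a), a)))  →  p(k(a, k(a, a)))   [R2 at 1.2]
3. p(k(a, k(a, a)))  →  p(k(a, a))   [R2 at 1.2]
4. p(k(a, a))  →  p(a)   [R2 at 1]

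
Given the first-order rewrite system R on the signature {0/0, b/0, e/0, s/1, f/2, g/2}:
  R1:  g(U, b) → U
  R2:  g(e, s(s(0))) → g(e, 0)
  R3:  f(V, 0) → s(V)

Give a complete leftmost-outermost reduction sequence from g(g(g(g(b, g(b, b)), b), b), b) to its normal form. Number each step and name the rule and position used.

1. g(g(g(g(b, g(b, b)), b), b), b)  →  g(g(g(b, g(b, b)), b), b)   [R1 at ε]
2. g(g(g(b, g(b, b)), b), b)  →  g(g(b, g(b, b)), b)   [R1 at ε]
3. g(g(b, g(b, b)), b)  →  g(b, g(b, b))   [R1 at ε]
4. g(b, g(b, b))  →  g(b, b)   [R1 at 2]
5. g(b, b)  →  b   [R1 at ε]

b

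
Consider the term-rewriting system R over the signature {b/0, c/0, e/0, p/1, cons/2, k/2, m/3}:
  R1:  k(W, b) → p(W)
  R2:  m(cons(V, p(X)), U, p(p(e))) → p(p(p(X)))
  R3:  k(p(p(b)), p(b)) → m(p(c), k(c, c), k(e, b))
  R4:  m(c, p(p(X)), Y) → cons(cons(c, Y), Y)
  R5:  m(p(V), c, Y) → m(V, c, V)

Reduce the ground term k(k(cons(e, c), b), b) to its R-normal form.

1. k(k(cons(e, c), b), b)  →  p(k(cons(e, c), b))   [R1 at ε]
2. p(k(cons(e, c), b))  →  p(p(cons(e, c)))   [R1 at 1]

p(p(cons(e, c)))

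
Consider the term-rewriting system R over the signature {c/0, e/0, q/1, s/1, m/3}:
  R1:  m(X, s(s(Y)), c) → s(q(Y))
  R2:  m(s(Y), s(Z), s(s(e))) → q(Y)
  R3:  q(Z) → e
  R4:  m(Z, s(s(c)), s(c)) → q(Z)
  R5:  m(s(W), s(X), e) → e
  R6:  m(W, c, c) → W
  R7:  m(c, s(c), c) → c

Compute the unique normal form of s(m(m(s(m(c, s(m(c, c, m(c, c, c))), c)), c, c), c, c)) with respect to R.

1. s(m(m(s(m(c, s(m(c, c, m(c, c, c))), c)), c, c), c, c))  →  s(m(s(m(c, s(m(c, c, m(c, c, c))), c)), c, c))   [R6 at 1]
2. s(m(s(m(c, s(m(c, c, m(c, c, c))), c)), c, c))  →  s(s(m(c, s(m(c, c, m(c, c, c))), c)))   [R6 at 1]
3. s(s(m(c, s(m(c, c, m(c, c, c))), c)))  →  s(s(m(c, s(m(c, c, c)), c)))   [R6 at 1.1.2.1.3]
4. s(s(m(c, s(m(c, c, c)), c)))  →  s(s(m(c, s(c), c)))   [R6 at 1.1.2.1]
5. s(s(m(c, s(c), c)))  →  s(s(c))   [R7 at 1.1]

s(s(c))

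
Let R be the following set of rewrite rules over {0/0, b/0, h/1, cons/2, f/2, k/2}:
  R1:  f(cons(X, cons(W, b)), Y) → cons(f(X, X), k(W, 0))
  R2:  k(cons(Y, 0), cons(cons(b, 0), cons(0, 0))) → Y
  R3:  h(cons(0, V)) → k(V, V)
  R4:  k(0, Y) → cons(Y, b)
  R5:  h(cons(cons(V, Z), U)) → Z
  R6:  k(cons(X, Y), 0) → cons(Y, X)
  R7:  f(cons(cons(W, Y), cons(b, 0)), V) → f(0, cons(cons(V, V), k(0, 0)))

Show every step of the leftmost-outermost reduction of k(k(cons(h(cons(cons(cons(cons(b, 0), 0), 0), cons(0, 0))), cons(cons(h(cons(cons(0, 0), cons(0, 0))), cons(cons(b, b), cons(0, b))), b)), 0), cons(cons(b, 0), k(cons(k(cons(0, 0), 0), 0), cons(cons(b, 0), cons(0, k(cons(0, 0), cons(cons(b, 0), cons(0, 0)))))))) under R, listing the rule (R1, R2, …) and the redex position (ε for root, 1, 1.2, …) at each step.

1. k(k(cons(h(cons(cons(cons(cons(b, 0), 0), 0), cons(0, 0))), cons(cons(h(cons(cons(0, 0), cons(0, 0))), cons(cons(b, b), cons(0, b))), b)), 0), cons(cons(b, 0), k(cons(k(cons(0, 0), 0), 0), cons(cons(b, 0), cons(0, k(cons(0, 0), cons(cons(b, 0), cons(0, 0))))))))  →  k(cons(cons(cons(h(cons(cons(0, 0), cons(0, 0))), cons(cons(b, b), cons(0, b))), b), h(cons(cons(cons(cons(b, 0), 0), 0), cons(0, 0)))), cons(cons(b, 0), k(cons(k(cons(0, 0), 0), 0), cons(cons(b, 0), cons(0, k(cons(0, 0), cons(cons(b, 0), cons(0, 0))))))))   [R6 at 1]
2. k(cons(cons(cons(h(cons(cons(0, 0), cons(0, 0))), cons(cons(b, b), cons(0, b))), b), h(cons(cons(cons(cons(b, 0), 0), 0), cons(0, 0)))), cons(cons(b, 0), k(cons(k(cons(0, 0), 0), 0), cons(cons(b, 0), cons(0, k(cons(0, 0), cons(cons(b, 0), cons(0, 0))))))))  →  k(cons(cons(cons(0, cons(cons(b, b), cons(0, b))), b), h(cons(cons(cons(cons(b, 0), 0), 0), cons(0, 0)))), cons(cons(b, 0), k(cons(k(cons(0, 0), 0), 0), cons(cons(b, 0), cons(0, k(cons(0, 0), cons(cons(b, 0), cons(0, 0))))))))   [R5 at 1.1.1.1]
3. k(cons(cons(cons(0, cons(cons(b, b), cons(0, b))), b), h(cons(cons(cons(cons(b, 0), 0), 0), cons(0, 0)))), cons(cons(b, 0), k(cons(k(cons(0, 0), 0), 0), cons(cons(b, 0), cons(0, k(cons(0, 0), cons(cons(b, 0), cons(0, 0))))))))  →  k(cons(cons(cons(0, cons(cons(b, b), cons(0, b))), b), 0), cons(cons(b, 0), k(cons(k(cons(0, 0), 0), 0), cons(cons(b, 0), cons(0, k(cons(0, 0), cons(cons(b, 0), cons(0, 0))))))))   [R5 at 1.2]
4. k(cons(cons(cons(0, cons(cons(b, b), cons(0, b))), b), 0), cons(cons(b, 0), k(cons(k(cons(0, 0), 0), 0), cons(cons(b, 0), cons(0, k(cons(0, 0), cons(cons(b, 0), cons(0, 0))))))))  →  k(cons(cons(cons(0, cons(cons(b, b), cons(0, b))), b), 0), cons(cons(b, 0), k(cons(cons(0, 0), 0), cons(cons(b, 0), cons(0, k(cons(0, 0), cons(cons(b, 0), cons(0, 0))))))))   [R6 at 2.2.1.1]
5. k(cons(cons(cons(0, cons(cons(b, b), cons(0, b))), b), 0), cons(cons(b, 0), k(cons(cons(0, 0), 0), cons(cons(b, 0), cons(0, k(cons(0, 0), cons(cons(b, 0), cons(0, 0))))))))  →  k(cons(cons(cons(0, cons(cons(b, b), cons(0, b))), b), 0), cons(cons(b, 0), k(cons(cons(0, 0), 0), cons(cons(b, 0), cons(0, 0)))))   [R2 at 2.2.2.2.2]
6. k(cons(cons(cons(0, cons(cons(b, b), cons(0, b))), b), 0), cons(cons(b, 0), k(cons(cons(0, 0), 0), cons(cons(b, 0), cons(0, 0)))))  →  k(cons(cons(cons(0, cons(cons(b, b), cons(0, b))), b), 0), cons(cons(b, 0), cons(0, 0)))   [R2 at 2.2]
7. k(cons(cons(cons(0, cons(cons(b, b), cons(0, b))), b), 0), cons(cons(b, 0), cons(0, 0)))  →  cons(cons(0, cons(cons(b, b), cons(0, b))), b)   [R2 at ε]

cons(cons(0, cons(cons(b, b), cons(0, b))), b)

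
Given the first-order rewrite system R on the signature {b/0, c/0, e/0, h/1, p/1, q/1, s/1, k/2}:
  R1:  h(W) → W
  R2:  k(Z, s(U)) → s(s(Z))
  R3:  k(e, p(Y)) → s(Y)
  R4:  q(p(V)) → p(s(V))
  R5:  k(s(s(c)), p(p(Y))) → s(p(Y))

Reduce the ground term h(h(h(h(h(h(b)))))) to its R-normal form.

b

1. h(h(h(h(h(h(b))))))  →  h(h(h(h(h(b)))))   [R1 at ε]
2. h(h(h(h(h(b)))))  →  h(h(h(h(b))))   [R1 at ε]
3. h(h(h(h(b))))  →  h(h(h(b)))   [R1 at ε]
4. h(h(h(b)))  →  h(h(b))   [R1 at ε]
5. h(h(b))  →  h(b)   [R1 at ε]
6. h(b)  →  b   [R1 at ε]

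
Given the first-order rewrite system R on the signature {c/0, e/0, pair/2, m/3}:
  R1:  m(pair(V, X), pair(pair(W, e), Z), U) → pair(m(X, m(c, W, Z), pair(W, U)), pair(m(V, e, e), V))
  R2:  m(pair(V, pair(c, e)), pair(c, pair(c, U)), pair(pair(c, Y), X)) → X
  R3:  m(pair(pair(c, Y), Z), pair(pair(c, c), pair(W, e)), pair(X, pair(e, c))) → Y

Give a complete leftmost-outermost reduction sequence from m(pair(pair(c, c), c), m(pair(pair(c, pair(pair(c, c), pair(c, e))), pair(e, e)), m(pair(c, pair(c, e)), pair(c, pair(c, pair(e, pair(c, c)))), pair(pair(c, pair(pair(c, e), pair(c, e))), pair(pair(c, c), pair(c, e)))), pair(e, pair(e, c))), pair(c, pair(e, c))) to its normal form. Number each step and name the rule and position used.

c

1. m(pair(pair(c, c), c), m(pair(pair(c, pair(pair(c, c), pair(c, e))), pair(e, e)), m(pair(c, pair(c, e)), pair(c, pair(c, pair(e, pair(c, c)))), pair(pair(c, pair(pair(c, e), pair(c, e))), pair(pair(c, c), pair(c, e)))), pair(e, pair(e, c))), pair(c, pair(e, c)))  →  m(pair(pair(c, c), c), m(pair(pair(c, pair(pair(c, c), pair(c, e))), pair(e, e)), pair(pair(c, c), pair(c, e)), pair(e, pair(e, c))), pair(c, pair(e, c)))   [R2 at 2.2]
2. m(pair(pair(c, c), c), m(pair(pair(c, pair(pair(c, c), pair(c, e))), pair(e, e)), pair(pair(c, c), pair(c, e)), pair(e, pair(e, c))), pair(c, pair(e, c)))  →  m(pair(pair(c, c), c), pair(pair(c, c), pair(c, e)), pair(c, pair(e, c)))   [R3 at 2]
3. m(pair(pair(c, c), c), pair(pair(c, c), pair(c, e)), pair(c, pair(e, c)))  →  c   [R3 at ε]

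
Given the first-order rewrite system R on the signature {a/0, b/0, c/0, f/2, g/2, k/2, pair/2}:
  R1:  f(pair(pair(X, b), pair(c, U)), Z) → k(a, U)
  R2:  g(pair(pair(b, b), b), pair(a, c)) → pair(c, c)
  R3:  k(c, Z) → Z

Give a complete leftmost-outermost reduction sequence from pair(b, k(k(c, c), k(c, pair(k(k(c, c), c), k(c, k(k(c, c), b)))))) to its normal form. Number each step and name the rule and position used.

1. pair(b, k(k(c, c), k(c, pair(k(k(c, c), c), k(c, k(k(c, c), b))))))  →  pair(b, k(c, k(c, pair(k(k(c, c), c), k(c, k(k(c, c), b))))))   [R3 at 2.1]
2. pair(b, k(c, k(c, pair(k(k(c, c), c), k(c, k(k(c, c), b))))))  →  pair(b, k(c, pair(k(k(c, c), c), k(c, k(k(c, c), b)))))   [R3 at 2]
3. pair(b, k(c, pair(k(k(c, c), c), k(c, k(k(c, c), b)))))  →  pair(b, pair(k(k(c, c), c), k(c, k(k(c, c), b))))   [R3 at 2]
4. pair(b, pair(k(k(c, c), c), k(c, k(k(c, c), b))))  →  pair(b, pair(k(c, c), k(c, k(k(c, c), b))))   [R3 at 2.1.1]
5. pair(b, pair(k(c, c), k(c, k(k(c, c), b))))  →  pair(b, pair(c, k(c, k(k(c, c), b))))   [R3 at 2.1]
6. pair(b, pair(c, k(c, k(k(c, c), b))))  →  pair(b, pair(c, k(k(c, c), b)))   [R3 at 2.2]
7. pair(b, pair(c, k(k(c, c), b)))  →  pair(b, pair(c, k(c, b)))   [R3 at 2.2.1]
8. pair(b, pair(c, k(c, b)))  →  pair(b, pair(c, b))   [R3 at 2.2]

pair(b, pair(c, b))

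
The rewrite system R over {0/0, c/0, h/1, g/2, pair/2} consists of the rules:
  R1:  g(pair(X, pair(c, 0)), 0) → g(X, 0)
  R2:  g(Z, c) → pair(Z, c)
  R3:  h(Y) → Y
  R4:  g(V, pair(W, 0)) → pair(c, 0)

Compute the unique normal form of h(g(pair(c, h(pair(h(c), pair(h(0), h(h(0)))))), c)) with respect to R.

1. h(g(pair(c, h(pair(h(c), pair(h(0), h(h(0)))))), c))  →  g(pair(c, h(pair(h(c), pair(h(0), h(h(0)))))), c)   [R3 at ε]
2. g(pair(c, h(pair(h(c), pair(h(0), h(h(0)))))), c)  →  pair(pair(c, h(pair(h(c), pair(h(0), h(h(0)))))), c)   [R2 at ε]
3. pair(pair(c, h(pair(h(c), pair(h(0), h(h(0)))))), c)  →  pair(pair(c, pair(h(c), pair(h(0), h(h(0))))), c)   [R3 at 1.2]
4. pair(pair(c, pair(h(c), pair(h(0), h(h(0))))), c)  →  pair(pair(c, pair(c, pair(h(0), h(h(0))))), c)   [R3 at 1.2.1]
5. pair(pair(c, pair(c, pair(h(0), h(h(0))))), c)  →  pair(pair(c, pair(c, pair(0, h(h(0))))), c)   [R3 at 1.2.2.1]
6. pair(pair(c, pair(c, pair(0, h(h(0))))), c)  →  pair(pair(c, pair(c, pair(0, h(0)))), c)   [R3 at 1.2.2.2]
7. pair(pair(c, pair(c, pair(0, h(0)))), c)  →  pair(pair(c, pair(c, pair(0, 0))), c)   [R3 at 1.2.2.2]

pair(pair(c, pair(c, pair(0, 0))), c)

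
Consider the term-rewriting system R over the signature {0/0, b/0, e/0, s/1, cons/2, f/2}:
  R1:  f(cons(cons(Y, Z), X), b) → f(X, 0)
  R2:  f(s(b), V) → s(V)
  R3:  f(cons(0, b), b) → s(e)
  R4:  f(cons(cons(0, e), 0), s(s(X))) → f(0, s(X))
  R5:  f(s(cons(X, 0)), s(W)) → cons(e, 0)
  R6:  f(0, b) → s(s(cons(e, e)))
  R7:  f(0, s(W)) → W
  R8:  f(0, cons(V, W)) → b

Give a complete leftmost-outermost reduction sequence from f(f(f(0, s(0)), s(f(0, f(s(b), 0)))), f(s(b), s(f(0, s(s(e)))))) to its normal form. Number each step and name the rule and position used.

1. f(f(f(0, s(0)), s(f(0, f(s(b), 0)))), f(s(b), s(f(0, s(s(e))))))  →  f(f(0, s(f(0, f(s(b), 0)))), f(s(b), s(f(0, s(s(e))))))   [R7 at 1.1]
2. f(f(0, s(f(0, f(s(b), 0)))), f(s(b), s(f(0, s(s(e))))))  →  f(f(0, f(s(b), 0)), f(s(b), s(f(0, s(s(e))))))   [R7 at 1]
3. f(f(0, f(s(b), 0)), f(s(b), s(f(0, s(s(e))))))  →  f(f(0, s(0)), f(s(b), s(f(0, s(s(e))))))   [R2 at 1.2]
4. f(f(0, s(0)), f(s(b), s(f(0, s(s(e))))))  →  f(0, f(s(b), s(f(0, s(s(e))))))   [R7 at 1]
5. f(0, f(s(b), s(f(0, s(s(e))))))  →  f(0, s(s(f(0, s(s(e))))))   [R2 at 2]
6. f(0, s(s(f(0, s(s(e))))))  →  s(f(0, s(s(e))))   [R7 at ε]
7. s(f(0, s(s(e))))  →  s(s(e))   [R7 at 1]

s(s(e))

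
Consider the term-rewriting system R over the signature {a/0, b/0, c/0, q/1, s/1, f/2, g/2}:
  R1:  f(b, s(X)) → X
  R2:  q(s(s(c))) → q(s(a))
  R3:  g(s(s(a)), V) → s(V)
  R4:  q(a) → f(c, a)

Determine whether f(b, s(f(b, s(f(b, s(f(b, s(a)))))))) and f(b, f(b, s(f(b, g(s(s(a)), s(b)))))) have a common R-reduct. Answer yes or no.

Reduce t₁ = f(b, s(f(b, s(f(b, s(f(b, s(a)))))))):
1. f(b, s(f(b, s(f(b, s(f(b, s(a))))))))  →  f(b, s(f(b, s(f(b, s(a))))))   [R1 at ε]
2. f(b, s(f(b, s(f(b, s(a))))))  →  f(b, s(f(b, s(a))))   [R1 at ε]
3. f(b, s(f(b, s(a))))  →  f(b, s(a))   [R1 at ε]
4. f(b, s(a))  →  a   [R1 at ε]

Reduce t₂ = f(b, f(b, s(f(b, g(s(s(a)), s(b)))))):
1. f(b, f(b, s(f(b, g(s(s(a)), s(b))))))  →  f(b, f(b, g(s(s(a)), s(b))))   [R1 at 2]
2. f(b, f(b, g(s(s(a)), s(b))))  →  f(b, f(b, s(s(b))))   [R3 at 2.2]
3. f(b, f(b, s(s(b))))  →  f(b, s(b))   [R1 at 2]
4. f(b, s(b))  →  b   [R1 at ε]

no — NF(t₁) = a, NF(t₂) = b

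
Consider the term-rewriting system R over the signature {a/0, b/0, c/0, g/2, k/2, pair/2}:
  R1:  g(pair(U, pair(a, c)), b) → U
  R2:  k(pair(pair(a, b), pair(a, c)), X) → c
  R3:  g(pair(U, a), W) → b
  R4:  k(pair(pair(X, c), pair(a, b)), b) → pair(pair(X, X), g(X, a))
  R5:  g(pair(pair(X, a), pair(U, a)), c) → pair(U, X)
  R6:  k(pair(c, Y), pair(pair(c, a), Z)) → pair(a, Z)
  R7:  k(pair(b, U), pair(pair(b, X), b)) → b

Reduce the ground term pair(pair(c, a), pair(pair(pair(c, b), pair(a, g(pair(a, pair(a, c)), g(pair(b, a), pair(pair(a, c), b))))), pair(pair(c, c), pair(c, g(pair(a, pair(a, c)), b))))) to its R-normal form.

1. pair(pair(c, a), pair(pair(pair(c, b), pair(a, g(pair(a, pair(a, c)), g(pair(b, a), pair(pair(a, c), b))))), pair(pair(c, c), pair(c, g(pair(a, pair(a, c)), b)))))  →  pair(pair(c, a), pair(pair(pair(c, b), pair(a, g(pair(a, pair(a, c)), b))), pair(pair(c, c), pair(c, g(pair(a, pair(a, c)), b)))))   [R3 at 2.1.2.2.2]
2. pair(pair(c, a), pair(pair(pair(c, b), pair(a, g(pair(a, pair(a, c)), b))), pair(pair(c, c), pair(c, g(pair(a, pair(a, c)), b)))))  →  pair(pair(c, a), pair(pair(pair(c, b), pair(a, a)), pair(pair(c, c), pair(c, g(pair(a, pair(a, c)), b)))))   [R1 at 2.1.2.2]
3. pair(pair(c, a), pair(pair(pair(c, b), pair(a, a)), pair(pair(c, c), pair(c, g(pair(a, pair(a, c)), b)))))  →  pair(pair(c, a), pair(pair(pair(c, b), pair(a, a)), pair(pair(c, c), pair(c, a))))   [R1 at 2.2.2.2]

pair(pair(c, a), pair(pair(pair(c, b), pair(a, a)), pair(pair(c, c), pair(c, a))))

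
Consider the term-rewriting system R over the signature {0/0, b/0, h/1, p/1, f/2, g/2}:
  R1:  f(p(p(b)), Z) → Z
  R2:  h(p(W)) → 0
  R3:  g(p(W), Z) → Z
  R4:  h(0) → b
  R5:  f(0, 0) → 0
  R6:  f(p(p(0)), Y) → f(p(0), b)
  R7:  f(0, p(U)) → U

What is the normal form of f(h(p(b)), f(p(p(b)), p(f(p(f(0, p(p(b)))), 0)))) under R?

0

1. f(h(p(b)), f(p(p(b)), p(f(p(f(0, p(p(b)))), 0))))  →  f(0, f(p(p(b)), p(f(p(f(0, p(p(b)))), 0))))   [R2 at 1]
2. f(0, f(p(p(b)), p(f(p(f(0, p(p(b)))), 0))))  →  f(0, p(f(p(f(0, p(p(b)))), 0)))   [R1 at 2]
3. f(0, p(f(p(f(0, p(p(b)))), 0)))  →  f(p(f(0, p(p(b)))), 0)   [R7 at ε]
4. f(p(f(0, p(p(b)))), 0)  →  f(p(p(b)), 0)   [R7 at 1.1]
5. f(p(p(b)), 0)  →  0   [R1 at ε]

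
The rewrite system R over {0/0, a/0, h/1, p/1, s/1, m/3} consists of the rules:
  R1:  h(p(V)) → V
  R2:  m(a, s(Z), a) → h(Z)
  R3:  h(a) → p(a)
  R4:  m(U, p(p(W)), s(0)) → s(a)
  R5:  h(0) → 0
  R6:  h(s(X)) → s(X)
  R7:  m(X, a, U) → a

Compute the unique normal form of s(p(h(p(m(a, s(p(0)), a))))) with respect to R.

1. s(p(h(p(m(a, s(p(0)), a)))))  →  s(p(m(a, s(p(0)), a)))   [R1 at 1.1]
2. s(p(m(a, s(p(0)), a)))  →  s(p(h(p(0))))   [R2 at 1.1]
3. s(p(h(p(0))))  →  s(p(0))   [R1 at 1.1]

s(p(0))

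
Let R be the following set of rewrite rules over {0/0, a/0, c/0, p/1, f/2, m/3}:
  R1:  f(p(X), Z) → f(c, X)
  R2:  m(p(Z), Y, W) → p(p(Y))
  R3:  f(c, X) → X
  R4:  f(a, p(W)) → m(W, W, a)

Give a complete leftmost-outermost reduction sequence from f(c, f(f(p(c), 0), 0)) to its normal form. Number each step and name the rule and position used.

0

1. f(c, f(f(p(c), 0), 0))  →  f(f(p(c), 0), 0)   [R3 at ε]
2. f(f(p(c), 0), 0)  →  f(f(c, c), 0)   [R1 at 1]
3. f(f(c, c), 0)  →  f(c, 0)   [R3 at 1]
4. f(c, 0)  →  0   [R3 at ε]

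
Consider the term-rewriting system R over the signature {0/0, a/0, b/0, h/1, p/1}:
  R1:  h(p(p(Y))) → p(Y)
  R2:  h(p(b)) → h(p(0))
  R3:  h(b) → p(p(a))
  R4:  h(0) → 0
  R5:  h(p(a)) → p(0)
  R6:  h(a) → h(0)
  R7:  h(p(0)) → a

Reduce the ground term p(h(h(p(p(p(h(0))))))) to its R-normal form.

p(p(0))

1. p(h(h(p(p(p(h(0)))))))  →  p(h(p(p(h(0)))))   [R1 at 1.1]
2. p(h(p(p(h(0)))))  →  p(p(h(0)))   [R1 at 1]
3. p(p(h(0)))  →  p(p(0))   [R4 at 1.1]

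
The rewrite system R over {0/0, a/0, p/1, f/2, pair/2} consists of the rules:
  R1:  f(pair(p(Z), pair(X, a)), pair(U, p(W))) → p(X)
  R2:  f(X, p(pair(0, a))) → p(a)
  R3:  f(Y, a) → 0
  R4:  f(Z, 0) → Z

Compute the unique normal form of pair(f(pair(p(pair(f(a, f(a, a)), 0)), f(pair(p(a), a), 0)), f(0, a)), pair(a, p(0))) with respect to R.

pair(pair(p(pair(a, 0)), pair(p(a), a)), pair(a, p(0)))

1. pair(f(pair(p(pair(f(a, f(a, a)), 0)), f(pair(p(a), a), 0)), f(0, a)), pair(a, p(0)))  →  pair(f(pair(p(pair(f(a, 0), 0)), f(pair(p(a), a), 0)), f(0, a)), pair(a, p(0)))   [R3 at 1.1.1.1.1.2]
2. pair(f(pair(p(pair(f(a, 0), 0)), f(pair(p(a), a), 0)), f(0, a)), pair(a, p(0)))  →  pair(f(pair(p(pair(a, 0)), f(pair(p(a), a), 0)), f(0, a)), pair(a, p(0)))   [R4 at 1.1.1.1.1]
3. pair(f(pair(p(pair(a, 0)), f(pair(p(a), a), 0)), f(0, a)), pair(a, p(0)))  →  pair(f(pair(p(pair(a, 0)), pair(p(a), a)), f(0, a)), pair(a, p(0)))   [R4 at 1.1.2]
4. pair(f(pair(p(pair(a, 0)), pair(p(a), a)), f(0, a)), pair(a, p(0)))  →  pair(f(pair(p(pair(a, 0)), pair(p(a), a)), 0), pair(a, p(0)))   [R3 at 1.2]
5. pair(f(pair(p(pair(a, 0)), pair(p(a), a)), 0), pair(a, p(0)))  →  pair(pair(p(pair(a, 0)), pair(p(a), a)), pair(a, p(0)))   [R4 at 1]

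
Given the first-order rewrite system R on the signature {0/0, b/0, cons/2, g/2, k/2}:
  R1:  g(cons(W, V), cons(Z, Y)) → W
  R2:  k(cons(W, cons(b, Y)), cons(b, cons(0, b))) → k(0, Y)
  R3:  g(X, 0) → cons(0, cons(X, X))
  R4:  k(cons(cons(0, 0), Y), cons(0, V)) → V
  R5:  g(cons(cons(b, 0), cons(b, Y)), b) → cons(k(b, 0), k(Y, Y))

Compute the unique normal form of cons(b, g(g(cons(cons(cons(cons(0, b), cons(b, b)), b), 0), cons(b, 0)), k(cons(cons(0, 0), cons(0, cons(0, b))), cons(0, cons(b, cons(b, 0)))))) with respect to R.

1. cons(b, g(g(cons(cons(cons(cons(0, b), cons(b, b)), b), 0), cons(b, 0)), k(cons(cons(0, 0), cons(0, cons(0, b))), cons(0, cons(b, cons(b, 0))))))  →  cons(b, g(cons(cons(cons(0, b), cons(b, b)), b), k(cons(cons(0, 0), cons(0, cons(0, b))), cons(0, cons(b, cons(b, 0))))))   [R1 at 2.1]
2. cons(b, g(cons(cons(cons(0, b), cons(b, b)), b), k(cons(cons(0, 0), cons(0, cons(0, b))), cons(0, cons(b, cons(b, 0))))))  →  cons(b, g(cons(cons(cons(0, b), cons(b, b)), b), cons(b, cons(b, 0))))   [R4 at 2.2]
3. cons(b, g(cons(cons(cons(0, b), cons(b, b)), b), cons(b, cons(b, 0))))  →  cons(b, cons(cons(0, b), cons(b, b)))   [R1 at 2]

cons(b, cons(cons(0, b), cons(b, b)))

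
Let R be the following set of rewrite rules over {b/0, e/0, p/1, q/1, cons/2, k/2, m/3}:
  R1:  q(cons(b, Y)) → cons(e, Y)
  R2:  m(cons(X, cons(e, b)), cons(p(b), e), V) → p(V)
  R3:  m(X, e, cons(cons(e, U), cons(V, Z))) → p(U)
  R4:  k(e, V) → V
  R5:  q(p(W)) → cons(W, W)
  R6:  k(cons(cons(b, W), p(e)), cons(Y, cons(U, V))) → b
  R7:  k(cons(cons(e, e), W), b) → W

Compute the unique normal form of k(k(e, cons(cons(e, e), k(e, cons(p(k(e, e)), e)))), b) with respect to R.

cons(p(e), e)

1. k(k(e, cons(cons(e, e), k(e, cons(p(k(e, e)), e)))), b)  →  k(cons(cons(e, e), k(e, cons(p(k(e, e)), e))), b)   [R4 at 1]
2. k(cons(cons(e, e), k(e, cons(p(k(e, e)), e))), b)  →  k(e, cons(p(k(e, e)), e))   [R7 at ε]
3. k(e, cons(p(k(e, e)), e))  →  cons(p(k(e, e)), e)   [R4 at ε]
4. cons(p(k(e, e)), e)  →  cons(p(e), e)   [R4 at 1.1]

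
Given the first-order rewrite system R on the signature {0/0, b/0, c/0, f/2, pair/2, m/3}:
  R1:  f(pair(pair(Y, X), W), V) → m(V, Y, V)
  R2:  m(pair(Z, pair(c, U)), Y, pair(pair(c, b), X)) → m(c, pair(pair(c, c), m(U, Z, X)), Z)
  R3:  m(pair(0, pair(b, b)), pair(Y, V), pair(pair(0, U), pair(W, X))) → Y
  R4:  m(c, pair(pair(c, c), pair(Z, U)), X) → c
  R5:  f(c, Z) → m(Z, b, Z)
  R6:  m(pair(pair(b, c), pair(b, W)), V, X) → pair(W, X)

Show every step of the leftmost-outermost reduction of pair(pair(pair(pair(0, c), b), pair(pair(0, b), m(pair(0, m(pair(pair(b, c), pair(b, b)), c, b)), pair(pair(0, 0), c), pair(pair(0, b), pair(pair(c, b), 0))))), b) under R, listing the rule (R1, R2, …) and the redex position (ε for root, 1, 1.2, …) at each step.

1. pair(pair(pair(pair(0, c), b), pair(pair(0, b), m(pair(0, m(pair(pair(b, c), pair(b, b)), c, b)), pair(pair(0, 0), c), pair(pair(0, b), pair(pair(c, b), 0))))), b)  →  pair(pair(pair(pair(0, c), b), pair(pair(0, b), m(pair(0, pair(b, b)), pair(pair(0, 0), c), pair(pair(0, b), pair(pair(c, b), 0))))), b)   [R6 at 1.2.2.1.2]
2. pair(pair(pair(pair(0, c), b), pair(pair(0, b), m(pair(0, pair(b, b)), pair(pair(0, 0), c), pair(pair(0, b), pair(pair(c, b), 0))))), b)  →  pair(pair(pair(pair(0, c), b), pair(pair(0, b), pair(0, 0))), b)   [R3 at 1.2.2]

pair(pair(pair(pair(0, c), b), pair(pair(0, b), pair(0, 0))), b)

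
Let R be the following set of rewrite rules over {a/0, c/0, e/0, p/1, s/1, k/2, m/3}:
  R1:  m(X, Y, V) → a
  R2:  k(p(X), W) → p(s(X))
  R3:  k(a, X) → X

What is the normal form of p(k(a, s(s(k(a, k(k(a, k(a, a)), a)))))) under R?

p(s(s(a)))

1. p(k(a, s(s(k(a, k(k(a, k(a, a)), a))))))  →  p(s(s(k(a, k(k(a, k(a, a)), a)))))   [R3 at 1]
2. p(s(s(k(a, k(k(a, k(a, a)), a)))))  →  p(s(s(k(k(a, k(a, a)), a))))   [R3 at 1.1.1]
3. p(s(s(k(k(a, k(a, a)), a))))  →  p(s(s(k(k(a, a), a))))   [R3 at 1.1.1.1]
4. p(s(s(k(k(a, a), a))))  →  p(s(s(k(a, a))))   [R3 at 1.1.1.1]
5. p(s(s(k(a, a))))  →  p(s(s(a)))   [R3 at 1.1.1]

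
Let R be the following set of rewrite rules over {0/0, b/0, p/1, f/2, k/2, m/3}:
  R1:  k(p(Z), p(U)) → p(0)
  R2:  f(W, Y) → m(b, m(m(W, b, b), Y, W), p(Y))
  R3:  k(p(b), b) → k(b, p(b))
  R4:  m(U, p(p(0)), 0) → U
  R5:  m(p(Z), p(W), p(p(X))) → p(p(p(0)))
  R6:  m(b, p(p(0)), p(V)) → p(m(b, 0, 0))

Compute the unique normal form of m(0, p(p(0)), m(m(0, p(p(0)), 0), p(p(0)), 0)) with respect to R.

1. m(0, p(p(0)), m(m(0, p(p(0)), 0), p(p(0)), 0))  →  m(0, p(p(0)), m(0, p(p(0)), 0))   [R4 at 3]
2. m(0, p(p(0)), m(0, p(p(0)), 0))  →  m(0, p(p(0)), 0)   [R4 at 3]
3. m(0, p(p(0)), 0)  →  0   [R4 at ε]

0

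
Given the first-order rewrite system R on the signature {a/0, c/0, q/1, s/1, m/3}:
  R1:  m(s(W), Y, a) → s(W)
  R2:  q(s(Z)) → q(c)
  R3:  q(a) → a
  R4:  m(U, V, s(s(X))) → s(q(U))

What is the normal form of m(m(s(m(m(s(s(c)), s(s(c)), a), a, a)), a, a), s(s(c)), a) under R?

1. m(m(s(m(m(s(s(c)), s(s(c)), a), a, a)), a, a), s(s(c)), a)  →  m(s(m(m(s(s(c)), s(s(c)), a), a, a)), s(s(c)), a)   [R1 at 1]
2. m(s(m(m(s(s(c)), s(s(c)), a), a, a)), s(s(c)), a)  →  s(m(m(s(s(c)), s(s(c)), a), a, a))   [R1 at ε]
3. s(m(m(s(s(c)), s(s(c)), a), a, a))  →  s(m(s(s(c)), a, a))   [R1 at 1.1]
4. s(m(s(s(c)), a, a))  →  s(s(s(c)))   [R1 at 1]

s(s(s(c)))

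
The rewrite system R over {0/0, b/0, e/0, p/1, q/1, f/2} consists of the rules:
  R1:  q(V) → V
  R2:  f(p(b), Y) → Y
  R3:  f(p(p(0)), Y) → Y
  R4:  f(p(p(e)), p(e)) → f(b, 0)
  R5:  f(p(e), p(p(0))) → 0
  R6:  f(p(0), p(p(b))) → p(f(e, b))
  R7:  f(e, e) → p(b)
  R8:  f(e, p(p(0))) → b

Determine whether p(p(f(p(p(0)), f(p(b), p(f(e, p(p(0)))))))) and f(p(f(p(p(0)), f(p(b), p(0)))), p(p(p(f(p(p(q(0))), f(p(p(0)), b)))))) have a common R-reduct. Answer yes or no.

yes — NF(t₁) = p(p(p(b))), NF(t₂) = p(p(p(b)))

Reduce t₁ = p(p(f(p(p(0)), f(p(b), p(f(e, p(p(0)))))))):
1. p(p(f(p(p(0)), f(p(b), p(f(e, p(p(0))))))))  →  p(p(f(p(b), p(f(e, p(p(0)))))))   [R3 at 1.1]
2. p(p(f(p(b), p(f(e, p(p(0)))))))  →  p(p(p(f(e, p(p(0))))))   [R2 at 1.1]
3. p(p(p(f(e, p(p(0))))))  →  p(p(p(b)))   [R8 at 1.1.1]

Reduce t₂ = f(p(f(p(p(0)), f(p(b), p(0)))), p(p(p(f(p(p(q(0))), f(p(p(0)), b)))))):
1. f(p(f(p(p(0)), f(p(b), p(0)))), p(p(p(f(p(p(q(0))), f(p(p(0)), b))))))  →  f(p(f(p(b), p(0))), p(p(p(f(p(p(q(0))), f(p(p(0)), b))))))   [R3 at 1.1]
2. f(p(f(p(b), p(0))), p(p(p(f(p(p(q(0))), f(p(p(0)), b))))))  →  f(p(p(0)), p(p(p(f(p(p(q(0))), f(p(p(0)), b))))))   [R2 at 1.1]
3. f(p(p(0)), p(p(p(f(p(p(q(0))), f(p(p(0)), b))))))  →  p(p(p(f(p(p(q(0))), f(p(p(0)), b)))))   [R3 at ε]
4. p(p(p(f(p(p(q(0))), f(p(p(0)), b)))))  →  p(p(p(f(p(p(0)), f(p(p(0)), b)))))   [R1 at 1.1.1.1.1.1]
5. p(p(p(f(p(p(0)), f(p(p(0)), b)))))  →  p(p(p(f(p(p(0)), b))))   [R3 at 1.1.1]
6. p(p(p(f(p(p(0)), b))))  →  p(p(p(b)))   [R3 at 1.1.1]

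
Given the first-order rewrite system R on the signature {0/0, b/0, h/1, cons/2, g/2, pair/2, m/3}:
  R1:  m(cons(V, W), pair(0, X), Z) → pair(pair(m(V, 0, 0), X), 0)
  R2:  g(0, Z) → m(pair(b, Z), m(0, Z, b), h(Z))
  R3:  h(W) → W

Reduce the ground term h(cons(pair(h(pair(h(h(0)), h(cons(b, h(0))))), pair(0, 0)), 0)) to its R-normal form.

cons(pair(pair(0, cons(b, 0)), pair(0, 0)), 0)

1. h(cons(pair(h(pair(h(h(0)), h(cons(b, h(0))))), pair(0, 0)), 0))  →  cons(pair(h(pair(h(h(0)), h(cons(b, h(0))))), pair(0, 0)), 0)   [R3 at ε]
2. cons(pair(h(pair(h(h(0)), h(cons(b, h(0))))), pair(0, 0)), 0)  →  cons(pair(pair(h(h(0)), h(cons(b, h(0)))), pair(0, 0)), 0)   [R3 at 1.1]
3. cons(pair(pair(h(h(0)), h(cons(b, h(0)))), pair(0, 0)), 0)  →  cons(pair(pair(h(0), h(cons(b, h(0)))), pair(0, 0)), 0)   [R3 at 1.1.1]
4. cons(pair(pair(h(0), h(cons(b, h(0)))), pair(0, 0)), 0)  →  cons(pair(pair(0, h(cons(b, h(0)))), pair(0, 0)), 0)   [R3 at 1.1.1]
5. cons(pair(pair(0, h(cons(b, h(0)))), pair(0, 0)), 0)  →  cons(pair(pair(0, cons(b, h(0))), pair(0, 0)), 0)   [R3 at 1.1.2]
6. cons(pair(pair(0, cons(b, h(0))), pair(0, 0)), 0)  →  cons(pair(pair(0, cons(b, 0)), pair(0, 0)), 0)   [R3 at 1.1.2.2]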